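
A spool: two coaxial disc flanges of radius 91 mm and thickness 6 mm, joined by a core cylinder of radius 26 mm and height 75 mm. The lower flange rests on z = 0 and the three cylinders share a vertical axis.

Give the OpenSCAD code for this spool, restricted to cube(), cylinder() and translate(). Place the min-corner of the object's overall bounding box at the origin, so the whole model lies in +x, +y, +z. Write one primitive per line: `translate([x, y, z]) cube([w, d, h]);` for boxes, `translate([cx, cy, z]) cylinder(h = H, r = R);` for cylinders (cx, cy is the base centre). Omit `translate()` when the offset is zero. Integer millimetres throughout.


translate([91, 91, 0]) cylinder(h = 6, r = 91);
translate([91, 91, 6]) cylinder(h = 75, r = 26);
translate([91, 91, 81]) cylinder(h = 6, r = 91);


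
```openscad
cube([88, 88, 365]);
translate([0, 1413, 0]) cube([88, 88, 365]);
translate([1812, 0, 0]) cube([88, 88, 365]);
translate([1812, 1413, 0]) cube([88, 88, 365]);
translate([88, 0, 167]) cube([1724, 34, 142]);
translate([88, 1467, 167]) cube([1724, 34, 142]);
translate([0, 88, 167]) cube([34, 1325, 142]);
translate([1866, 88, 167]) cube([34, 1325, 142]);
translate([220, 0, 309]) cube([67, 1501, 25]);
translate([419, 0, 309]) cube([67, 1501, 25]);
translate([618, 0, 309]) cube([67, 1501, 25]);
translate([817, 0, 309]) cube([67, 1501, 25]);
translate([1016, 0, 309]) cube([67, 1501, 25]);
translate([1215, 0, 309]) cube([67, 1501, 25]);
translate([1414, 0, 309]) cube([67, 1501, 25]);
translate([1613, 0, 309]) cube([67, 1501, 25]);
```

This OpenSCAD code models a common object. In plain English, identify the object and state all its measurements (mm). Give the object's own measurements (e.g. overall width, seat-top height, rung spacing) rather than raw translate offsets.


A bed frame 1900 mm long (x) by 1501 mm wide (y). Four 88×88 mm corner posts, 365 mm tall, at the corners of the footprint. Four rails of 34 mm thickness and 142 mm height run between adjacent posts with their undersides at z = 167 mm, their outer faces flush with the outside of the frame (the two x-running rails run between the posts' inner faces; the two y-running rails run between the posts' inner faces). 8 slats, each 67 mm wide (x) and 25 mm thick, lie across the top of the two x-running rails, running the full 1501 mm width of the frame in y; along x they sit between the end posts with a 132 mm gap after the −x posts and between neighbouring slats and before the +x posts.


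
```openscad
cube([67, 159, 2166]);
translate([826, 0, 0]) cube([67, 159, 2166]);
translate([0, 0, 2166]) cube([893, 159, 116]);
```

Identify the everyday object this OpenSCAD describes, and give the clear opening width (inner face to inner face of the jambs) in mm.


A door frame. The clear opening width is 759 mm.

Two 2166 mm tall posts with a header on top — a door frame. The left jamb is 67 mm wide at x = 0; the right jamb starts at x = 826. The clear opening is 826 − 67 = 759 mm.


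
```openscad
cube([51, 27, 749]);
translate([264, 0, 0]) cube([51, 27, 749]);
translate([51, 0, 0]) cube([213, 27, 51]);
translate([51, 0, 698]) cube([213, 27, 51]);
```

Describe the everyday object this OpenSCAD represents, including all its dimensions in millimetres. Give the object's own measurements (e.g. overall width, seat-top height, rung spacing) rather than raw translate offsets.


A rectangular picture frame lying in the x–z plane (depth along y). The opening is 213 mm wide (x) by 647 mm tall (z), surrounded by a border 51 mm wide on all four sides. The frame is 27 mm deep and is made of two full-height vertical stiles with two horizontal rails fitted between them.


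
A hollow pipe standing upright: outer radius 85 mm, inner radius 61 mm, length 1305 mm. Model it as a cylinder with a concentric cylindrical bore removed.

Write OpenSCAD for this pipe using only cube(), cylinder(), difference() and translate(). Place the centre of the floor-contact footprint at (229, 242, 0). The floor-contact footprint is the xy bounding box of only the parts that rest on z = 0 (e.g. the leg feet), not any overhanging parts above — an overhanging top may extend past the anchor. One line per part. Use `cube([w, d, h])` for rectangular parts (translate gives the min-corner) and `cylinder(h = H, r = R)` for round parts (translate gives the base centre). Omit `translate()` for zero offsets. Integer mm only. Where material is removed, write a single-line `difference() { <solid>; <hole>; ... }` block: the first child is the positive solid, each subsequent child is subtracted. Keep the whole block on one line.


difference() { translate([229, 242, 0]) cylinder(h = 1305, r = 85); translate([229, 242, 0]) cylinder(h = 1305, r = 61); }


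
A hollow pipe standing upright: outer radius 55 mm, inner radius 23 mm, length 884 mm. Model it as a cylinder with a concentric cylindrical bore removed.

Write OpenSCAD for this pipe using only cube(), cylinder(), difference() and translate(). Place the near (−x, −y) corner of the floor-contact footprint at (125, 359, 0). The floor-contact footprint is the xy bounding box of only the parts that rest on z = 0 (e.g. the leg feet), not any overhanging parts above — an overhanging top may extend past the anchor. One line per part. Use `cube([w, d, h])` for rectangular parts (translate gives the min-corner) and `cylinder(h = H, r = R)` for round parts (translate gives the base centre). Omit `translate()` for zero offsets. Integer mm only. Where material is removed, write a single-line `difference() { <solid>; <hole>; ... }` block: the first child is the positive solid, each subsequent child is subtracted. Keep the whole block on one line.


difference() { translate([180, 414, 0]) cylinder(h = 884, r = 55); translate([180, 414, 0]) cylinder(h = 884, r = 23); }


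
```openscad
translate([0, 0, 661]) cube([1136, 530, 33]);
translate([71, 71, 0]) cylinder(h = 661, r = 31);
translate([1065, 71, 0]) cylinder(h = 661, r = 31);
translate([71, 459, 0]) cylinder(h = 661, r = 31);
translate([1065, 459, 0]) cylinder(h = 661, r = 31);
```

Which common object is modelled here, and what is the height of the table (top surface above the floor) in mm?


A table. The table height is 694 mm.

A 1136×530×33 slab sits at z = 661 on four Ø62 mm round legs — a table. The top surface is at 661 + 33 = 694 mm.


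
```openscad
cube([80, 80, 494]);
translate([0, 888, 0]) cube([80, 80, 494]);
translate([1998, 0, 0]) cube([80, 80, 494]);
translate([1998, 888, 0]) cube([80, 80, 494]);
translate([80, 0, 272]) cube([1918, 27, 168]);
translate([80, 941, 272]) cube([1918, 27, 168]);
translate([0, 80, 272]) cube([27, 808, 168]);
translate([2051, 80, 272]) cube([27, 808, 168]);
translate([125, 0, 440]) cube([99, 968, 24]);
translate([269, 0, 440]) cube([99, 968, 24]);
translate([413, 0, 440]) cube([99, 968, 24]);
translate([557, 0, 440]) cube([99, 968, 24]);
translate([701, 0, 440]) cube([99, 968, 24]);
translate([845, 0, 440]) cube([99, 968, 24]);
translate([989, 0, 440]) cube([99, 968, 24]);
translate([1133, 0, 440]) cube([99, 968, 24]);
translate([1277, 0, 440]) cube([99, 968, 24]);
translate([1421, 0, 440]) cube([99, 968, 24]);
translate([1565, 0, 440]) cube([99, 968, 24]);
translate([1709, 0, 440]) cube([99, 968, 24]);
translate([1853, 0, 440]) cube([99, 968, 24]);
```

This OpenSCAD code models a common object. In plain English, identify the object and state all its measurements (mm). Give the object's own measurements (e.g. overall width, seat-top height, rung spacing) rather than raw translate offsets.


A bed frame 2078 mm long (x) by 968 mm wide (y). Four 80×80 mm corner posts, 494 mm tall, at the corners of the footprint. Four rails of 27 mm thickness and 168 mm height run between adjacent posts with their undersides at z = 272 mm, their outer faces flush with the outside of the frame (the two x-running rails run between the posts' inner faces; the two y-running rails run between the posts' inner faces). 13 slats, each 99 mm wide (x) and 24 mm thick, lie across the top of the two x-running rails, running the full 968 mm width of the frame in y; along x they sit between the end posts with a 45 mm gap after the −x posts and between neighbouring slats, leaving 46 mm before the +x posts.


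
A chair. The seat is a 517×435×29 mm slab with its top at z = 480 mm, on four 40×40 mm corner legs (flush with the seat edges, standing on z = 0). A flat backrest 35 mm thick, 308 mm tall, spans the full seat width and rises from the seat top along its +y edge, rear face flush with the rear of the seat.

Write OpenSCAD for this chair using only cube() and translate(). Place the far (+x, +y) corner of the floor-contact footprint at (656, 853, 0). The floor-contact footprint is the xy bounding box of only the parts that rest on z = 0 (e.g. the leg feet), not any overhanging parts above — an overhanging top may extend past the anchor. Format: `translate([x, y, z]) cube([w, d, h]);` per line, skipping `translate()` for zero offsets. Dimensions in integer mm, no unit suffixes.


// leg_h = 480 - 29 = 451
translate([139, 418, 451]) cube([517, 435, 29]);
translate([139, 418, 0]) cube([40, 40, 451]);
translate([616, 418, 0]) cube([40, 40, 451]);
translate([139, 813, 0]) cube([40, 40, 451]);
translate([616, 813, 0]) cube([40, 40, 451]);
translate([139, 818, 480]) cube([517, 35, 308]);


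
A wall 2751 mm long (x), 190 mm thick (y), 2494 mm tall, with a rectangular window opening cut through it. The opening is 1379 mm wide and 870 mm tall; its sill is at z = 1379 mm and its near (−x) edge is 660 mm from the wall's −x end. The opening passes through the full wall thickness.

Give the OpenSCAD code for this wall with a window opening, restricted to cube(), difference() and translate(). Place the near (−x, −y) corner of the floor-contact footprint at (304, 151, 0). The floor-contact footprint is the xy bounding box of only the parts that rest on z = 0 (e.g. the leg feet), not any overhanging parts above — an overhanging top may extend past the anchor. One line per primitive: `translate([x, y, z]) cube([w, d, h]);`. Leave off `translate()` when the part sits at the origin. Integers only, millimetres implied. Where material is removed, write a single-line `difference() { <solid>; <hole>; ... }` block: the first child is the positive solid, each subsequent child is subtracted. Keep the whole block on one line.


difference() { translate([304, 151, 0]) cube([2751, 190, 2494]); translate([964, 151, 1379]) cube([1379, 190, 870]); }


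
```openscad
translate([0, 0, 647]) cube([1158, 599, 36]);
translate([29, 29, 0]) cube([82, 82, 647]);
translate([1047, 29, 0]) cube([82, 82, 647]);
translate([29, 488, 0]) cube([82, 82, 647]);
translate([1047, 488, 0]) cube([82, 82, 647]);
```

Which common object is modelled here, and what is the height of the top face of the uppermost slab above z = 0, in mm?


A table. The table height is 683 mm.

A 1158×599×36 slab sits at z = 647 on four 82 mm square posts — a table. The top surface is at 647 + 36 = 683 mm.


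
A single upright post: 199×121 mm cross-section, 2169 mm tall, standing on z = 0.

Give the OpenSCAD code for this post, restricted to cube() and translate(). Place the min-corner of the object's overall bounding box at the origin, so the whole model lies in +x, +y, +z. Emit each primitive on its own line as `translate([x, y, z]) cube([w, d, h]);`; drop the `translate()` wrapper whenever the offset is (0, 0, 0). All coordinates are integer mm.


cube([199, 121, 2169]);


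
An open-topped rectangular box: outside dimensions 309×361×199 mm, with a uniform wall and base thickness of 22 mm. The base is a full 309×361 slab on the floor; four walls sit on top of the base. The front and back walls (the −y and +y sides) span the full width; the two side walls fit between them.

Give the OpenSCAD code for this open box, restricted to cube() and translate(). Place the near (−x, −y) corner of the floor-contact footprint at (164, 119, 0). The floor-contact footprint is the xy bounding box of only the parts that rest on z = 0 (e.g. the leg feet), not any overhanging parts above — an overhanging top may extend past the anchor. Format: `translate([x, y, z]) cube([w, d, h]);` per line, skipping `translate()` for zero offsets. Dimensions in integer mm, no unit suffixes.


translate([164, 119, 0]) cube([309, 361, 22]);
translate([164, 119, 22]) cube([309, 22, 177]);
translate([164, 458, 22]) cube([309, 22, 177]);
translate([164, 141, 22]) cube([22, 317, 177]);
translate([451, 141, 22]) cube([22, 317, 177]);


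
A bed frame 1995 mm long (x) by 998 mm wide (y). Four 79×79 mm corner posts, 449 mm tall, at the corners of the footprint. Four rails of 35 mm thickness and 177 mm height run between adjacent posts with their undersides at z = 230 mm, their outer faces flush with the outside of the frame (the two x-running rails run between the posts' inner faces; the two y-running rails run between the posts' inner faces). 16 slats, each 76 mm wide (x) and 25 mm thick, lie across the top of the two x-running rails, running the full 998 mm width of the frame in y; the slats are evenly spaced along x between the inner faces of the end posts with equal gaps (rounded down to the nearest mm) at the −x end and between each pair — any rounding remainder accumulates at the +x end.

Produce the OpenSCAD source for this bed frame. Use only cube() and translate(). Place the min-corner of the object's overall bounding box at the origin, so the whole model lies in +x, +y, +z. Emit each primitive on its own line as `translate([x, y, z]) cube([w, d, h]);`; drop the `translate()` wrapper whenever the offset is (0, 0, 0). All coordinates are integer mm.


cube([79, 79, 449]);
translate([0, 919, 0]) cube([79, 79, 449]);
translate([1916, 0, 0]) cube([79, 79, 449]);
translate([1916, 919, 0]) cube([79, 79, 449]);
translate([79, 0, 230]) cube([1837, 35, 177]);
translate([79, 963, 230]) cube([1837, 35, 177]);
translate([0, 79, 230]) cube([35, 840, 177]);
translate([1960, 79, 230]) cube([35, 840, 177]);
translate([115, 0, 407]) cube([76, 998, 25]);
translate([227, 0, 407]) cube([76, 998, 25]);
translate([339, 0, 407]) cube([76, 998, 25]);
translate([451, 0, 407]) cube([76, 998, 25]);
translate([563, 0, 407]) cube([76, 998, 25]);
translate([675, 0, 407]) cube([76, 998, 25]);
translate([787, 0, 407]) cube([76, 998, 25]);
translate([899, 0, 407]) cube([76, 998, 25]);
translate([1011, 0, 407]) cube([76, 998, 25]);
translate([1123, 0, 407]) cube([76, 998, 25]);
translate([1235, 0, 407]) cube([76, 998, 25]);
translate([1347, 0, 407]) cube([76, 998, 25]);
translate([1459, 0, 407]) cube([76, 998, 25]);
translate([1571, 0, 407]) cube([76, 998, 25]);
translate([1683, 0, 407]) cube([76, 998, 25]);
translate([1795, 0, 407]) cube([76, 998, 25]);


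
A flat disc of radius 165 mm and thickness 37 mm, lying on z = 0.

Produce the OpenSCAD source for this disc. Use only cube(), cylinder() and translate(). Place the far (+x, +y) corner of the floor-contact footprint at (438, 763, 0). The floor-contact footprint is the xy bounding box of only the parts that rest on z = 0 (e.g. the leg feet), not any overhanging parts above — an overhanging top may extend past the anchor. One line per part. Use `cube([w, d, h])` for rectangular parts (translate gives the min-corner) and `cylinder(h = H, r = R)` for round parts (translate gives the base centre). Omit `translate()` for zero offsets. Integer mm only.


translate([273, 598, 0]) cylinder(h = 37, r = 165);


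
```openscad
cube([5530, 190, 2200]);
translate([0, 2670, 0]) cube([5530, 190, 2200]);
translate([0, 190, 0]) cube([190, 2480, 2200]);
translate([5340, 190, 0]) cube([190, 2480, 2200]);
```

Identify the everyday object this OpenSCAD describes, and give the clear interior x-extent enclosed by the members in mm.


A house (or room) frame. The interior width is 5150 mm.

Four 2200 mm walls enclosing a rectangle with no floor or roof — a room or house frame. Outside width is 5530 mm and wall thickness is 190 mm, so the interior width is 5530 − 2 × 190 = 5150 mm.


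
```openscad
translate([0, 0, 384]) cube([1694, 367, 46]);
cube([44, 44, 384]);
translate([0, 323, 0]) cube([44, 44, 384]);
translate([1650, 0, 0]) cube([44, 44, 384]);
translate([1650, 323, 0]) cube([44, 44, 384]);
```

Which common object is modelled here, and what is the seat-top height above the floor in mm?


A bench. The seat-top height is 430 mm.

A long slab on four corner posts — a bench. The slab sits at z = 384 with thickness 46, so the top is 384 + 46 = 430 mm.


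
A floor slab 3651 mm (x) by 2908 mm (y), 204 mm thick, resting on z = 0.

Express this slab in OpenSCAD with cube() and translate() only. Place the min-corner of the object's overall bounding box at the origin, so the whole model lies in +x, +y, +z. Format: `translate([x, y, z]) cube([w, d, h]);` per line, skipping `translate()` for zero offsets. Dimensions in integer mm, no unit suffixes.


cube([3651, 2908, 204]);


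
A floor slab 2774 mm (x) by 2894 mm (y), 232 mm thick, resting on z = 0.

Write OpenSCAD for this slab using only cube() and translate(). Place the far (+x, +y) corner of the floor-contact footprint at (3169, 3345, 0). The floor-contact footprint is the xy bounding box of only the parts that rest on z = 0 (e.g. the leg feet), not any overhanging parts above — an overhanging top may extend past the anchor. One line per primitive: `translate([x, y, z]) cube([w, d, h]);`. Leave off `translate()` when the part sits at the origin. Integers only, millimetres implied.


translate([395, 451, 0]) cube([2774, 2894, 232]);


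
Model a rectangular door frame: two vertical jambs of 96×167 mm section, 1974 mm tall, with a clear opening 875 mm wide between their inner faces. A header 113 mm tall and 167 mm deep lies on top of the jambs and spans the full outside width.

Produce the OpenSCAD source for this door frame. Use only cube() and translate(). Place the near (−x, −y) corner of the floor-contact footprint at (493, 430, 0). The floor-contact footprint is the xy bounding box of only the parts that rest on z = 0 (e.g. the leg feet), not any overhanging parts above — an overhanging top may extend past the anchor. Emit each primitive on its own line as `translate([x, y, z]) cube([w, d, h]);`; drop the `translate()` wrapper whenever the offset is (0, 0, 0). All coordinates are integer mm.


translate([493, 430, 0]) cube([96, 167, 1974]);
translate([1464, 430, 0]) cube([96, 167, 1974]);
translate([493, 430, 1974]) cube([1067, 167, 113]);


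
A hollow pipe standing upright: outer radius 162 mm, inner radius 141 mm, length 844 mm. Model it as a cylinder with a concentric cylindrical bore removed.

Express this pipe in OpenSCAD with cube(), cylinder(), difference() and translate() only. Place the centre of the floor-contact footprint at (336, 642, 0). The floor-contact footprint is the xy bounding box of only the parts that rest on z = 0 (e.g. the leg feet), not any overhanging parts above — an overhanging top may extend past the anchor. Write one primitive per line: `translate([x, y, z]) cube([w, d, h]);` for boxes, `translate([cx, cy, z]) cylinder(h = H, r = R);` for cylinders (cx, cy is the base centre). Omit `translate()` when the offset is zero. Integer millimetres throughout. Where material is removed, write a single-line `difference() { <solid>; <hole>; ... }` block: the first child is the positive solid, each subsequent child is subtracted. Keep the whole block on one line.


difference() { translate([336, 642, 0]) cylinder(h = 844, r = 162); translate([336, 642, 0]) cylinder(h = 844, r = 141); }


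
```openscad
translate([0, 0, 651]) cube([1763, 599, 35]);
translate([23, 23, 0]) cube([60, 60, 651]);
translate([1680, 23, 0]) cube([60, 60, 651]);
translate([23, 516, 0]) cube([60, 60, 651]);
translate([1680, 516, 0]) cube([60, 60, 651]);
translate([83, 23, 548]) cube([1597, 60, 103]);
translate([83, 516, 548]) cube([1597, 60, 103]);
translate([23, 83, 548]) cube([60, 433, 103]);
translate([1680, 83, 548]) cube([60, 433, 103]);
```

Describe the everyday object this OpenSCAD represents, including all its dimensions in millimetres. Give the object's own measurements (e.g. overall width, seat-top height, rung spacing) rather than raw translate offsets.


A rectangular dining table. The top is 1763×599×35 mm with its upper surface at z = 686 mm. It stands on four 60×60 mm square legs, each inset 23 mm from the nearest pair of top edges, running from the floor to the underside of the top. Four apron rails, 60 mm thick and 103 mm tall, run between adjacent legs with their top edges flush with the underside of the top and their outer faces flush with the legs' outer faces.


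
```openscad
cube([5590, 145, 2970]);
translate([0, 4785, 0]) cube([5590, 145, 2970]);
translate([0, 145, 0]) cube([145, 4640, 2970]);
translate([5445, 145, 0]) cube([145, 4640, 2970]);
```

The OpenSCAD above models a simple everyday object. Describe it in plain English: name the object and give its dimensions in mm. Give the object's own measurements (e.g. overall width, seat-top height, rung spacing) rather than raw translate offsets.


The wall frame of a small rectangular building: four walls, each 2970 mm tall and 145 mm thick, enclosing a footprint 5590 mm (x) by 4930 mm (y) outside-to-outside, with no floor or roof. The front and back walls (the −y and +y sides) span the full width; the two side walls fit between them.


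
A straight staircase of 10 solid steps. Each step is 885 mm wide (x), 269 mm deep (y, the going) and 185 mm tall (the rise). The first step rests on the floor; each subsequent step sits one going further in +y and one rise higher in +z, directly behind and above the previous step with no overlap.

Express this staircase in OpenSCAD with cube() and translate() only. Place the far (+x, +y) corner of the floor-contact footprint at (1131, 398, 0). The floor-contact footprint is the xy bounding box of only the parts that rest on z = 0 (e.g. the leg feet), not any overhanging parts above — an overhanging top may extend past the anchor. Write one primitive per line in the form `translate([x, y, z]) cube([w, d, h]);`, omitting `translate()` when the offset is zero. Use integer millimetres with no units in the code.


translate([246, 129, 0]) cube([885, 269, 185]);
translate([246, 398, 185]) cube([885, 269, 185]);
translate([246, 667, 370]) cube([885, 269, 185]);
translate([246, 936, 555]) cube([885, 269, 185]);
translate([246, 1205, 740]) cube([885, 269, 185]);
translate([246, 1474, 925]) cube([885, 269, 185]);
translate([246, 1743, 1110]) cube([885, 269, 185]);
translate([246, 2012, 1295]) cube([885, 269, 185]);
translate([246, 2281, 1480]) cube([885, 269, 185]);
translate([246, 2550, 1665]) cube([885, 269, 185]);


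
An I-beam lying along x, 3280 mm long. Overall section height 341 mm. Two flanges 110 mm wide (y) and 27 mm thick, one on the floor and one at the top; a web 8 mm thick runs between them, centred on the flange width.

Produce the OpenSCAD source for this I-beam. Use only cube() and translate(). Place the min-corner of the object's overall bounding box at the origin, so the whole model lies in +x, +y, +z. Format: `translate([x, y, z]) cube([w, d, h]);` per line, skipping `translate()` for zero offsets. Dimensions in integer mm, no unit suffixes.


cube([3280, 110, 27]);
translate([0, 51, 27]) cube([3280, 8, 287]);
translate([0, 0, 314]) cube([3280, 110, 27]);


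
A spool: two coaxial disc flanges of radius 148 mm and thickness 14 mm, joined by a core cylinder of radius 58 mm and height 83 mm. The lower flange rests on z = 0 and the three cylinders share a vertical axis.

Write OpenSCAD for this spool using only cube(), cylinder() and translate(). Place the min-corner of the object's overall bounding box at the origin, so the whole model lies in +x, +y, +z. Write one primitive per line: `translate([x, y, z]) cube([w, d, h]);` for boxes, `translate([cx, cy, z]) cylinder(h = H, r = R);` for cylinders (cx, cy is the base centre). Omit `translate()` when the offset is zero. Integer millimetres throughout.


translate([148, 148, 0]) cylinder(h = 14, r = 148);
translate([148, 148, 14]) cylinder(h = 83, r = 58);
translate([148, 148, 97]) cylinder(h = 14, r = 148);


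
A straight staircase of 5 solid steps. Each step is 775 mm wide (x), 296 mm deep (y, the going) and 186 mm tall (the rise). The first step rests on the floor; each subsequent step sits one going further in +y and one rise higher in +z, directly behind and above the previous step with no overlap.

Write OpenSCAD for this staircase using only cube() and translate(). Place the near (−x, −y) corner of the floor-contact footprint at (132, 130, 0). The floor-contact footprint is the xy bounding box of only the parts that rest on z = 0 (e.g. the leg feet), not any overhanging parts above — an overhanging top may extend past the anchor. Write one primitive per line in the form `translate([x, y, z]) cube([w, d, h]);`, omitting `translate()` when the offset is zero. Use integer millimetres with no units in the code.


translate([132, 130, 0]) cube([775, 296, 186]);
translate([132, 426, 186]) cube([775, 296, 186]);
translate([132, 722, 372]) cube([775, 296, 186]);
translate([132, 1018, 558]) cube([775, 296, 186]);
translate([132, 1314, 744]) cube([775, 296, 186]);


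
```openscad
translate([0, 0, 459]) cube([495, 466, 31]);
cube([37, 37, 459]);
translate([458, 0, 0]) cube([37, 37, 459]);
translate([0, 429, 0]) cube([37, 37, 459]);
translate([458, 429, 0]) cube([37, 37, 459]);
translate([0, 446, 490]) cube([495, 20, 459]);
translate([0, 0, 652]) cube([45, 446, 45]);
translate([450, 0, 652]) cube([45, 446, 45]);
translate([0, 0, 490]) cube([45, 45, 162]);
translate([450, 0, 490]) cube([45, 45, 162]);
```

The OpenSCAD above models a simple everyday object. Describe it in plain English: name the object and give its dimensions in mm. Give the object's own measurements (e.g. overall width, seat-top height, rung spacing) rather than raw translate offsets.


A chair. The seat is a 495×466×31 mm slab with its top at z = 490 mm, on four 37×37 mm corner legs (flush with the seat edges, standing on z = 0). A flat backrest 20 mm thick, 459 mm tall, spans the full seat width and rises from the seat top along its +y edge, rear face flush with the rear of the seat. Two armrests of 45×45 mm section run along each side from the seat's front edge to the front of the backrest, top faces 207 mm above the seat top and outer faces flush with the seat's x-edges; a 45×45 mm post under the front of each armrest stands on the seat at the front corner.


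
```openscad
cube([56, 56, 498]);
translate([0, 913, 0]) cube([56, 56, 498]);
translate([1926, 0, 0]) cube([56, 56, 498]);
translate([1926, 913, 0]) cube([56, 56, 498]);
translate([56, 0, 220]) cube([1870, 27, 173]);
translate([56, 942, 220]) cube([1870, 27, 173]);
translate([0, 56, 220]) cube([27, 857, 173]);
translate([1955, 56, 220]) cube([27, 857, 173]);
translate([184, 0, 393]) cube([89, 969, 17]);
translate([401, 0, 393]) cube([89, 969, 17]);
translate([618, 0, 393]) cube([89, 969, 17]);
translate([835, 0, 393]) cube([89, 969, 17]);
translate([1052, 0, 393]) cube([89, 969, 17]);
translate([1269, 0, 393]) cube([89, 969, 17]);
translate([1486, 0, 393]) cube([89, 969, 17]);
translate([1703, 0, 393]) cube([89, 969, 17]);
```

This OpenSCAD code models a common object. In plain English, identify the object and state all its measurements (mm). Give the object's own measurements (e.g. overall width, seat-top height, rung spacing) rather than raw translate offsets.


A bed frame 1982 mm long (x) by 969 mm wide (y). Four 56×56 mm corner posts, 498 mm tall, at the corners of the footprint. Four rails of 27 mm thickness and 173 mm height run between adjacent posts with their undersides at z = 220 mm, their outer faces flush with the outside of the frame (the two x-running rails run between the posts' inner faces; the two y-running rails run between the posts' inner faces). 8 slats, each 89 mm wide (x) and 17 mm thick, lie across the top of the two x-running rails, running the full 969 mm width of the frame in y; along x they sit between the end posts with a 128 mm gap after the −x posts and between neighbouring slats, leaving 134 mm before the +x posts.


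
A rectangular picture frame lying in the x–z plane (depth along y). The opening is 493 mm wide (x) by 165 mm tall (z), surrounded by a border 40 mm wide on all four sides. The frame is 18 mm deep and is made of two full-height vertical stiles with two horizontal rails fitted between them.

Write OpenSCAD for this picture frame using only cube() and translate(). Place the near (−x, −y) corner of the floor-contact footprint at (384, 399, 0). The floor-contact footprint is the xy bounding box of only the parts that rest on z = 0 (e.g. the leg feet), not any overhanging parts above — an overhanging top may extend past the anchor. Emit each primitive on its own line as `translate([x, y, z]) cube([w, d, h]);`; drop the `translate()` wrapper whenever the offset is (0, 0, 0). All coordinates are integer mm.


translate([384, 399, 0]) cube([40, 18, 245]);
translate([917, 399, 0]) cube([40, 18, 245]);
translate([424, 399, 0]) cube([493, 18, 40]);
translate([424, 399, 205]) cube([493, 18, 40]);


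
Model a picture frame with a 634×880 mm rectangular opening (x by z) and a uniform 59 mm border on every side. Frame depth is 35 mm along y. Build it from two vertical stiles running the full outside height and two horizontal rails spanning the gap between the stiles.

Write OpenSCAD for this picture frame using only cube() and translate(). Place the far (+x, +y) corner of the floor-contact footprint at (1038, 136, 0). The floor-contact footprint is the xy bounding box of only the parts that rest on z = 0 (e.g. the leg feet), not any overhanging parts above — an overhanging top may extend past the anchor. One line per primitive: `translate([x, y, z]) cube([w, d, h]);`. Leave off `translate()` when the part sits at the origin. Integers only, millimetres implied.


translate([286, 101, 0]) cube([59, 35, 998]);
translate([979, 101, 0]) cube([59, 35, 998]);
translate([345, 101, 0]) cube([634, 35, 59]);
translate([345, 101, 939]) cube([634, 35, 59]);


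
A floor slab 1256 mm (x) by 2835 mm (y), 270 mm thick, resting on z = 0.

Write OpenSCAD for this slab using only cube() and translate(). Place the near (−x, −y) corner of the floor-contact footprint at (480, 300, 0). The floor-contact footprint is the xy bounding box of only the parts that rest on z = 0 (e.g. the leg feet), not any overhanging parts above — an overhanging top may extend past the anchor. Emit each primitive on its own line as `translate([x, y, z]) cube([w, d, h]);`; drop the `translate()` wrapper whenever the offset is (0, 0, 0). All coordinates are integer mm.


translate([480, 300, 0]) cube([1256, 2835, 270]);


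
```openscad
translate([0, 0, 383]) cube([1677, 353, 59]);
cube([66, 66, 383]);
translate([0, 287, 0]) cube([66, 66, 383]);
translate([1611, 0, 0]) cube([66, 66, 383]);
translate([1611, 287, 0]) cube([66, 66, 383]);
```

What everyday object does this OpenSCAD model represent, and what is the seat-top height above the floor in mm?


A bench. The seat-top height is 442 mm.

A long slab on four corner posts — a bench. The slab sits at z = 383 with thickness 59, so the top is 383 + 59 = 442 mm.


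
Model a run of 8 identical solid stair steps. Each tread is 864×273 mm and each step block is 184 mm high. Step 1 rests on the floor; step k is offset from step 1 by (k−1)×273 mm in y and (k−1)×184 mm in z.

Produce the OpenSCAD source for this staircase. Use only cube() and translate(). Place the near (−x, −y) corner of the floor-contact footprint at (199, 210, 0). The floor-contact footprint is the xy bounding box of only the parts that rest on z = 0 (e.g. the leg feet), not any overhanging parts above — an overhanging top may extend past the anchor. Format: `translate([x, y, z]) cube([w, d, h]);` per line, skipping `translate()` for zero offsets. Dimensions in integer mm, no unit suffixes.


translate([199, 210, 0]) cube([864, 273, 184]);
translate([199, 483, 184]) cube([864, 273, 184]);
translate([199, 756, 368]) cube([864, 273, 184]);
translate([199, 1029, 552]) cube([864, 273, 184]);
translate([199, 1302, 736]) cube([864, 273, 184]);
translate([199, 1575, 920]) cube([864, 273, 184]);
translate([199, 1848, 1104]) cube([864, 273, 184]);
translate([199, 2121, 1288]) cube([864, 273, 184]);


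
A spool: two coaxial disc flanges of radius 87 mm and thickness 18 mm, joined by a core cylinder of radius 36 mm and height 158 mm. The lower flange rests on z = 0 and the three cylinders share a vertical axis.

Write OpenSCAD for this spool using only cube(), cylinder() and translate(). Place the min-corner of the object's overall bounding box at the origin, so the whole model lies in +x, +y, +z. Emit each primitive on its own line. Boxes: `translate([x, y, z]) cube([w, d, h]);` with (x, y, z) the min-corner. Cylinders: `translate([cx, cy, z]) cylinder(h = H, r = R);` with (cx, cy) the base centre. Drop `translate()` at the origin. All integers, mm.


translate([87, 87, 0]) cylinder(h = 18, r = 87);
translate([87, 87, 18]) cylinder(h = 158, r = 36);
translate([87, 87, 176]) cylinder(h = 18, r = 87);


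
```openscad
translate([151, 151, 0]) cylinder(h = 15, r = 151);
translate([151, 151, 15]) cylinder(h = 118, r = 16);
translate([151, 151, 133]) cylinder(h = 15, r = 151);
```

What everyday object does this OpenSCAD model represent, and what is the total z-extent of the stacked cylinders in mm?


A spool. The overall height is 148 mm.

Three coaxial cylinders, large–small–large — a spool. Two 15 mm flanges and a 118 mm core give 15 + 118 + 15 = 148 mm.


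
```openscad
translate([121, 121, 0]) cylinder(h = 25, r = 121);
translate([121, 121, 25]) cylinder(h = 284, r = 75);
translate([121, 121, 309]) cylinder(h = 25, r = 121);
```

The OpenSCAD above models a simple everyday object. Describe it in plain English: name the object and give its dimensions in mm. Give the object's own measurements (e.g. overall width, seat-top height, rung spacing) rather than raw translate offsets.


A spool: two coaxial disc flanges of radius 121 mm and thickness 25 mm, joined by a core cylinder of radius 75 mm and height 284 mm. The lower flange rests on z = 0 and the three cylinders share a vertical axis.


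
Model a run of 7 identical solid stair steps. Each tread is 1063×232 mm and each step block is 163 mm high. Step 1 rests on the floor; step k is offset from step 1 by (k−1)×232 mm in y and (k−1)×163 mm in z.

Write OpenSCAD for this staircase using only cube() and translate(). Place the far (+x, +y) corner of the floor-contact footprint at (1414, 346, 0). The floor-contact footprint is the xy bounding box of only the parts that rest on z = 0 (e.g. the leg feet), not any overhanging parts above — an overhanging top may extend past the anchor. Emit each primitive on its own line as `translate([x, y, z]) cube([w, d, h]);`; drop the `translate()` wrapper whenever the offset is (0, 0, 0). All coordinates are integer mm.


translate([351, 114, 0]) cube([1063, 232, 163]);
translate([351, 346, 163]) cube([1063, 232, 163]);
translate([351, 578, 326]) cube([1063, 232, 163]);
translate([351, 810, 489]) cube([1063, 232, 163]);
translate([351, 1042, 652]) cube([1063, 232, 163]);
translate([351, 1274, 815]) cube([1063, 232, 163]);
translate([351, 1506, 978]) cube([1063, 232, 163]);


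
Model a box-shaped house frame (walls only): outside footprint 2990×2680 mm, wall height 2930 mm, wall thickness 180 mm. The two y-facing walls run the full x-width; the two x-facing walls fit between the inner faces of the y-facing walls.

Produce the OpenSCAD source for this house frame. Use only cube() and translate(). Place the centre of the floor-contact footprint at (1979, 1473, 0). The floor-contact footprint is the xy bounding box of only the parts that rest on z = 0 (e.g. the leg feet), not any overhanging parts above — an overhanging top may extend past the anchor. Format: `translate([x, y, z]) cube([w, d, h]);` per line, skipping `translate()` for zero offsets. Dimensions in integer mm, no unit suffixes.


translate([484, 133, 0]) cube([2990, 180, 2930]);
translate([484, 2633, 0]) cube([2990, 180, 2930]);
translate([484, 313, 0]) cube([180, 2320, 2930]);
translate([3294, 313, 0]) cube([180, 2320, 2930]);


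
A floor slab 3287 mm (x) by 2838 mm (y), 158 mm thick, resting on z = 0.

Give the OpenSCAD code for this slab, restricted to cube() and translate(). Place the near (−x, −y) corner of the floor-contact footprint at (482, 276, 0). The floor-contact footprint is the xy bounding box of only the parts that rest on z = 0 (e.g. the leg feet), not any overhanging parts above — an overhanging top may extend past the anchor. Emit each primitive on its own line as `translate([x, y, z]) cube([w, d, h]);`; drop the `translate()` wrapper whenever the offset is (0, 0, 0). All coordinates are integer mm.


translate([482, 276, 0]) cube([3287, 2838, 158]);


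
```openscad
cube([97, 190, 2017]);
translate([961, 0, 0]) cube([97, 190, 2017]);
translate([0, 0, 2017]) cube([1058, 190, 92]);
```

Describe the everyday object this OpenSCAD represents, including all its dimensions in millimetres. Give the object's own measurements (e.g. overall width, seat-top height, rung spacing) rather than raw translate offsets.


A door frame. The clear opening is 864 mm wide and 2017 mm high. Two 97 mm wide jambs, 190 mm deep, stand either side of the opening from the floor to the top of the opening. A 92 mm thick head sits across the top of both jambs, spanning the full outside width of the frame.


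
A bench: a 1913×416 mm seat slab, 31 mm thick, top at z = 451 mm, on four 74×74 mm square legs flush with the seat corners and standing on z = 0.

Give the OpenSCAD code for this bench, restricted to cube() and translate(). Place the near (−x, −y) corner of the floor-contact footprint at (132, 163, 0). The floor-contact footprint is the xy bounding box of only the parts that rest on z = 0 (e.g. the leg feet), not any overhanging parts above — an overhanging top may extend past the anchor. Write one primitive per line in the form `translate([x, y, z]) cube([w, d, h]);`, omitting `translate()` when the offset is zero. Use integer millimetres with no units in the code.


translate([132, 163, 420]) cube([1913, 416, 31]);
translate([132, 163, 0]) cube([74, 74, 420]);
translate([132, 505, 0]) cube([74, 74, 420]);
translate([1971, 163, 0]) cube([74, 74, 420]);
translate([1971, 505, 0]) cube([74, 74, 420]);


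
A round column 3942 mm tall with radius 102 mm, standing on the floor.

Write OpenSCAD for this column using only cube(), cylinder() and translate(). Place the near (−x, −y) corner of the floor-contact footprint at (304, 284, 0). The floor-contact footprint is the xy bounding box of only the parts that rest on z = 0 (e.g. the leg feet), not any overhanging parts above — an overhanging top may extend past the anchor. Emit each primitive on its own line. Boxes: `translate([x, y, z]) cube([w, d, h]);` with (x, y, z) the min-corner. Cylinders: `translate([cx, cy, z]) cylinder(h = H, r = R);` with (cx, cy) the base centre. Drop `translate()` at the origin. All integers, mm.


translate([406, 386, 0]) cylinder(h = 3942, r = 102);


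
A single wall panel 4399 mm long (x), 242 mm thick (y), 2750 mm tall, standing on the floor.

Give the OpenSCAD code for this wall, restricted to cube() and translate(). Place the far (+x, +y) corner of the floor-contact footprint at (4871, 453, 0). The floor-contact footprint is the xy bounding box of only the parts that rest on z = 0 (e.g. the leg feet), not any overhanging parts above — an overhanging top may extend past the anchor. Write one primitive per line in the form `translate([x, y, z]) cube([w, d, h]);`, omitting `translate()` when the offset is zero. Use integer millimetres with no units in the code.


translate([472, 211, 0]) cube([4399, 242, 2750]);


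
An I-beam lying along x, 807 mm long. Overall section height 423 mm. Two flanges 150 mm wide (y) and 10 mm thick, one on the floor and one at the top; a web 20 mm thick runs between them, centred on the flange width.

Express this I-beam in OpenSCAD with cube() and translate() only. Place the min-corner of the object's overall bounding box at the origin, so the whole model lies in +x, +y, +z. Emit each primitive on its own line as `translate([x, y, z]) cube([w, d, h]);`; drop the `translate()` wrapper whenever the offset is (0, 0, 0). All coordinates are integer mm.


cube([807, 150, 10]);
translate([0, 65, 10]) cube([807, 20, 403]);
translate([0, 0, 413]) cube([807, 150, 10]);
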